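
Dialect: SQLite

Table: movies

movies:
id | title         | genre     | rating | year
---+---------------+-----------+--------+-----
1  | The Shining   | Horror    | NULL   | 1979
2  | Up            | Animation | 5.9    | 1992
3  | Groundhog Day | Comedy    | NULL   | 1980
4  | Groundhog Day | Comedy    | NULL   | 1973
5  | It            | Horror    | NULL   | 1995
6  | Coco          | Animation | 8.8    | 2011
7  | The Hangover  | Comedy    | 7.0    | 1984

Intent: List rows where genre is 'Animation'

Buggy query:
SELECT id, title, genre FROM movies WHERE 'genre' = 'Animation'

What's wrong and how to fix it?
Bug: Single quotes denote string literals in SQL; the column name is being compared as a constant string

Fix: Reference the column as genre without single quotes

Corrected query:
SELECT id, title, genre FROM movies WHERE genre = 'Animation'

Result:
id | title | genre    
---+-------+----------
2  | Up    | Animation
6  | Coco  | Animation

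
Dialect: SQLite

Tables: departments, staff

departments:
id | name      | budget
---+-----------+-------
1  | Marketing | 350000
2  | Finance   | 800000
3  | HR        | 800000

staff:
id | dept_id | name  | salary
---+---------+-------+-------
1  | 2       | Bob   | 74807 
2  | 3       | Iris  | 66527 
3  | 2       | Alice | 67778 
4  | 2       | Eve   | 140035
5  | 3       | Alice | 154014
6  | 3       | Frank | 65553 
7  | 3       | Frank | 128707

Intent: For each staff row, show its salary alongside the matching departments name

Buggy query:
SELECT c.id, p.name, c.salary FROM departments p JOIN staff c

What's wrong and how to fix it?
Bug: Missing join condition: each staff row is matched to all departments rows instead of just its own

Fix: Specify the join condition linking the foreign key to the parent id

Corrected query:
SELECT c.id, p.name, c.salary FROM departments p JOIN staff c ON c.dept_id = p.id

Result:
id | name    | salary
---+---------+-------
1  | Finance | 74807 
2  | HR      | 66527 
3  | Finance | 67778 
4  | Finance | 140035
5  | HR      | 154014
6  | HR      | 65553 
7  | HR      | 128707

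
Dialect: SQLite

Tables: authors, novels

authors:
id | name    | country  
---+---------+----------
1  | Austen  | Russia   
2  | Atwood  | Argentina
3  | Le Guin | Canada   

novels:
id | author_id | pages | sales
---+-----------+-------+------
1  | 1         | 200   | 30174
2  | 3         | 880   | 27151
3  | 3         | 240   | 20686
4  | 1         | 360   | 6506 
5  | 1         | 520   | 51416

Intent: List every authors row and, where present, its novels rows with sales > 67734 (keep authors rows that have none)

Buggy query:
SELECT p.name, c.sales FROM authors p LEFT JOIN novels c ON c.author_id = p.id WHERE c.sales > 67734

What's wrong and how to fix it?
Bug: A WHERE condition on the right-hand table after LEFT JOIN drops unmatched parents

Fix: Move the right-table condition into the ON clause so unmatched parents are kept

Corrected query:
SELECT p.name, c.sales FROM authors p LEFT JOIN novels c ON c.author_id = p.id AND c.sales > 67734

Result:
name    | sales
--------+------
Austen  | NULL 
Atwood  | NULL 
Le Guin | NULL 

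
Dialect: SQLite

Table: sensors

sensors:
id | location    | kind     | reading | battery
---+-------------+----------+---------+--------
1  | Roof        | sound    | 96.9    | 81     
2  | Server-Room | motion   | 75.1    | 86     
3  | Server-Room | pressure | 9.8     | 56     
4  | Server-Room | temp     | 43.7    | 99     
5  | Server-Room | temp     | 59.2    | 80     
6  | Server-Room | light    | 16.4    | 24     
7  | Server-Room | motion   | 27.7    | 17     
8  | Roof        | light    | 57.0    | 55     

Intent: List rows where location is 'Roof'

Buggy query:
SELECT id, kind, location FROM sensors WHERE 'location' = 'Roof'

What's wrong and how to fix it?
Bug: Single quotes denote string literals in SQL; the column name is being compared as a constant string

Fix: Reference the column as location without single quotes

Corrected query:
SELECT id, kind, location FROM sensors WHERE location = 'Roof'

Result:
id | kind  | location
---+-------+---------
1  | sound | Roof    
8  | light | Roof    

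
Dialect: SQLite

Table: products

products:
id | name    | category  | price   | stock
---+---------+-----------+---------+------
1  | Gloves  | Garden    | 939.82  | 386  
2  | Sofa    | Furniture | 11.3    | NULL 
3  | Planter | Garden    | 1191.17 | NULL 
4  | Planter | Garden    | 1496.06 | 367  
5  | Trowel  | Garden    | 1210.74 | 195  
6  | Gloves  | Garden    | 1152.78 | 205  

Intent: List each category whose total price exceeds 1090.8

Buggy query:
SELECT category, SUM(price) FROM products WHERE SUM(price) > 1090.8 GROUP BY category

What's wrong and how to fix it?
Bug: WHERE runs before GROUP BY, so aggregates aren't available there

Fix: Use HAVING (which filters groups after aggregation) instead of WHERE

Corrected query:
SELECT category, SUM(price) FROM products GROUP BY category HAVING SUM(price) > 1090.8

Result:
category | SUM(price)
---------+-----------
Garden   | 5990.57   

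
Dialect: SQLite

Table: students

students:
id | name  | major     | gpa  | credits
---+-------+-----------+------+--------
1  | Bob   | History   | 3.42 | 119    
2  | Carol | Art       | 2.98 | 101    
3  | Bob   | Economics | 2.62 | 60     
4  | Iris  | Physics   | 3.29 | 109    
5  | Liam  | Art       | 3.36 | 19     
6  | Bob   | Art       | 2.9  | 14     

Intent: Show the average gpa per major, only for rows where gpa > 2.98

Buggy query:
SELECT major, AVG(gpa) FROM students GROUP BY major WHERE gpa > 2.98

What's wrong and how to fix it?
Bug: Row-level WHERE must come before GROUP BY in the clause order

Fix: Place WHERE between FROM and GROUP BY

Corrected query:
SELECT major, AVG(gpa) FROM students WHERE gpa > 2.98 GROUP BY major

Result:
major   | AVG(gpa)
--------+---------
Art     | 3.36    
History | 3.42    
Physics | 3.29    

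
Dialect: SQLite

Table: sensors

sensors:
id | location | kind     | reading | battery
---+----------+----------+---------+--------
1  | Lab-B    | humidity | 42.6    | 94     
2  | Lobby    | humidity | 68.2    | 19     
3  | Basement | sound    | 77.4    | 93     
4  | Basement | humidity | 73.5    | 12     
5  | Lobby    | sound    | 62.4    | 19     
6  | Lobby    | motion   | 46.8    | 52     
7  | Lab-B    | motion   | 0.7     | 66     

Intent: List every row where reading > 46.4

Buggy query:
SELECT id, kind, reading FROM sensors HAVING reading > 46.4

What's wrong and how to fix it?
Bug: HAVING filters the output of aggregation, but this query has no GROUP BY and no aggregate functions, so SQLite rejects it (HAVING clause on a non-aggregate query); the condition here is per row

Fix: Replace HAVING with WHERE since the condition applies to individual rows

Corrected query:
SELECT id, kind, reading FROM sensors WHERE reading > 46.4

Result:
id | kind     | reading
---+----------+--------
2  | humidity | 68.2   
3  | sound    | 77.4   
4  | humidity | 73.5   
5  | sound    | 62.4   
6  | motion   | 46.8   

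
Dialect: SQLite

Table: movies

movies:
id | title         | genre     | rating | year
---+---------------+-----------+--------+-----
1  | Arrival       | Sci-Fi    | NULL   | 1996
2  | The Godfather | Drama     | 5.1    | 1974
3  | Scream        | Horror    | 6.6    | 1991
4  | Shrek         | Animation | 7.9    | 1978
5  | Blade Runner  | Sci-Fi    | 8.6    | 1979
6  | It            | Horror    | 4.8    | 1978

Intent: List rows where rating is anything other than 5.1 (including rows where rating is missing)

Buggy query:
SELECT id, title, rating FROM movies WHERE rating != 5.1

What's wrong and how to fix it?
Bug: Inequality against NULL is unknown, not true; rows with NULL are dropped

Fix: Add an explicit OR rating IS NULL to include the missing-value rows

Corrected query:
SELECT id, title, rating FROM movies WHERE rating != 5.1 OR rating IS NULL

Result:
id | title        | rating
---+--------------+-------
1  | Arrival      | NULL  
3  | Scream       | 6.6   
4  | Shrek        | 7.9   
5  | Blade Runner | 8.6   
6  | It           | 4.8   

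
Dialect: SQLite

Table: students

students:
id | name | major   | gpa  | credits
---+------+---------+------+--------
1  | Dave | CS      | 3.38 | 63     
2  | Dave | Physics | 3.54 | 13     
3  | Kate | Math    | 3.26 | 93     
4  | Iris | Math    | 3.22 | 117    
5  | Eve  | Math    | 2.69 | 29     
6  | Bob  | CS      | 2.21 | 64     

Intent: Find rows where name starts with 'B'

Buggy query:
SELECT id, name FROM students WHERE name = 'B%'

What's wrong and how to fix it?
Bug: Wildcards only work with LIKE; '=' treats '%' as a literal character

Fix: Use LIKE for wildcard pattern matching

Corrected query:
SELECT id, name FROM students WHERE name LIKE 'B%'

Result:
id | name
---+-----
6  | Bob 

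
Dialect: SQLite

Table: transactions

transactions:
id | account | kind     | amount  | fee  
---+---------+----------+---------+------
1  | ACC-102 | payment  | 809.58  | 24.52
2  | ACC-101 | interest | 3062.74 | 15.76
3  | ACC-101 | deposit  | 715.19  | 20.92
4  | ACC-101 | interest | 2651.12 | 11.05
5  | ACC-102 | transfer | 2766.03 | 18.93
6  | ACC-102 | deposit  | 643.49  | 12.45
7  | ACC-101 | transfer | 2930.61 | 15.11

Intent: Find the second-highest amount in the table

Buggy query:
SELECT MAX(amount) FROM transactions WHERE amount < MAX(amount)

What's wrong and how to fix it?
Bug: MAX(amount) on the right of the comparison is an aggregate-in-WHERE error

Fix: Compute the overall MAX in a subquery, then take MAX of rows below it

Corrected query:
SELECT MAX(amount) FROM transactions WHERE amount < (SELECT MAX(amount) FROM transactions)

Result:
MAX(amount)
-----------
2930.61    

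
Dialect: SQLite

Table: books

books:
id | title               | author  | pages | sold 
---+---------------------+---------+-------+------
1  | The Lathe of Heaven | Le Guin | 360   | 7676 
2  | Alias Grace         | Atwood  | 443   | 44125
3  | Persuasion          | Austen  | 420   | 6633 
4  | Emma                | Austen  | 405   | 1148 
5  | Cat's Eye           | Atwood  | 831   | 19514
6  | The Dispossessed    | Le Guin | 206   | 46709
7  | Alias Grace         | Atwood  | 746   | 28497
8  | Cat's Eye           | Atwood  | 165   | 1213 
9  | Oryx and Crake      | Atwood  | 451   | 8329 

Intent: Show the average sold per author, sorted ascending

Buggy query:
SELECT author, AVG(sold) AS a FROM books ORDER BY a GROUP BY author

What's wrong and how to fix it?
Bug: ORDER BY appears before GROUP BY; SQL clause order requires GROUP BY first

Fix: Reorder: SELECT … FROM … GROUP BY … ORDER BY …

Corrected query:
SELECT author, AVG(sold) AS a FROM books GROUP BY author ORDER BY a

Result:
author  | a      
--------+--------
Austen  | 3890.5 
Atwood  | 20335.6
Le Guin | 27192.5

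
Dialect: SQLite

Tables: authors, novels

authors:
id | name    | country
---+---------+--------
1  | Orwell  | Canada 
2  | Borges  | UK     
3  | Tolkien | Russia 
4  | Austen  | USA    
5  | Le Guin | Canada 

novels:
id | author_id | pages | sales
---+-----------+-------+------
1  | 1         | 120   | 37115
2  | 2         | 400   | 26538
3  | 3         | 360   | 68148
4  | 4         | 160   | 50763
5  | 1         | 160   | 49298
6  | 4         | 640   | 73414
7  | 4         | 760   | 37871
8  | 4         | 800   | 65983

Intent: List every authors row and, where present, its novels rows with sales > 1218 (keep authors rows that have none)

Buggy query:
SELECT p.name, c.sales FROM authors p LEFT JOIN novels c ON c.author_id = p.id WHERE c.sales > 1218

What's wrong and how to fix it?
Bug: A WHERE condition on the right-hand table after LEFT JOIN drops unmatched parents

Fix: Put 'c.sales > 1218' in the JOIN's ON clause instead of WHERE

Corrected query:
SELECT p.name, c.sales FROM authors p LEFT JOIN novels c ON c.author_id = p.id AND c.sales > 1218

Result:
name    | sales
--------+------
Orwell  | 37115
Orwell  | 49298
Borges  | 26538
Tolkien | 68148
Austen  | 37871
Austen  | 50763
Austen  | 65983
Austen  | 73414
Le Guin | NULL 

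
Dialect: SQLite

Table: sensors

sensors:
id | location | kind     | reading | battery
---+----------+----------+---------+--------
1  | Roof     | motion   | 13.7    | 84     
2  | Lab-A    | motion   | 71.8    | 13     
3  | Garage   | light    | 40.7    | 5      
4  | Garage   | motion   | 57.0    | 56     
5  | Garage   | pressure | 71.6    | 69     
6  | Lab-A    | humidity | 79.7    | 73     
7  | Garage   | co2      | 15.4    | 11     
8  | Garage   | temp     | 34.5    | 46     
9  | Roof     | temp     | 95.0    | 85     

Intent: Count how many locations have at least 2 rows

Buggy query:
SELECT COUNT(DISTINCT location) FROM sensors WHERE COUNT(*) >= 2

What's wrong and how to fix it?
Bug: COUNT(*) cannot appear in WHERE; the per-group count doesn't exist yet

Fix: Use a subquery that GROUPs and filters with HAVING, then count its rows

Corrected query:
SELECT COUNT(*) FROM (SELECT location FROM sensors GROUP BY location HAVING COUNT(*) >= 2)

Result:
COUNT(*)
--------
3       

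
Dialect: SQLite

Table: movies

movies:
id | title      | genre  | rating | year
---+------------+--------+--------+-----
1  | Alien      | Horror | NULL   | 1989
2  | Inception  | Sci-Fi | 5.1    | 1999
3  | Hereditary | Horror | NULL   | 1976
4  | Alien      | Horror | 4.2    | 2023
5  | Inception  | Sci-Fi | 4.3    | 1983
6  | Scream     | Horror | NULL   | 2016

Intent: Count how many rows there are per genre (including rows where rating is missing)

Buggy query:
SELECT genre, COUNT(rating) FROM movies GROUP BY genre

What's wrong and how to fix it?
Bug: COUNT(column) counts non-NULL values only; rows with NULL rating aren't counted

Fix: Use COUNT(*) to count all rows regardless of NULL

Corrected query:
SELECT genre, COUNT(*) FROM movies GROUP BY genre

Result:
genre  | COUNT(*)
-------+---------
Horror | 4       
Sci-Fi | 2       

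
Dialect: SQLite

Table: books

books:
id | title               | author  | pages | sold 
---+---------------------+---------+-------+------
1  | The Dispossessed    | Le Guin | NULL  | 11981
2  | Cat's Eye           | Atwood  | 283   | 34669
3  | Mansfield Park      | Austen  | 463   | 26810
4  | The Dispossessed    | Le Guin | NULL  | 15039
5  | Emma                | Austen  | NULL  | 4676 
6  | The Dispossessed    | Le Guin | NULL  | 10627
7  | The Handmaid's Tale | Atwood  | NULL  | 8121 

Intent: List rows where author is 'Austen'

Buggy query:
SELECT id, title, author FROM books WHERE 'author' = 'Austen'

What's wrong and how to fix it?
Bug: 'author' in single quotes is a string literal, not the column; the comparison is literal-vs-literal and never true

Fix: Reference the column as author without single quotes

Corrected query:
SELECT id, title, author FROM books WHERE author = 'Austen'

Result:
id | title          | author
---+----------------+-------
3  | Mansfield Park | Austen
5  | Emma           | Austen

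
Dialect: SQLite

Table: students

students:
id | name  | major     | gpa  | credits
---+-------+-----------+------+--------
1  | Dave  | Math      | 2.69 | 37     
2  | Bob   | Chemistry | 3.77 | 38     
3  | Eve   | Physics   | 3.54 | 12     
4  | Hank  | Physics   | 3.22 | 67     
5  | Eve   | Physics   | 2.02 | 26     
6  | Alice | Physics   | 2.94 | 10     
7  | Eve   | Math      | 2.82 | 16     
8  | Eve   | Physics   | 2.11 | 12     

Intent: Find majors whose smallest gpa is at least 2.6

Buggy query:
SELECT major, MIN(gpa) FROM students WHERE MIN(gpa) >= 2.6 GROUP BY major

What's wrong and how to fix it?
Bug: MIN() in WHERE is a misuse of aggregate

Fix: Use HAVING for the per-group MIN condition

Corrected query:
SELECT major, MIN(gpa) FROM students GROUP BY major HAVING MIN(gpa) >= 2.6

Result:
major     | MIN(gpa)
----------+---------
Chemistry | 3.77    
Math      | 2.69    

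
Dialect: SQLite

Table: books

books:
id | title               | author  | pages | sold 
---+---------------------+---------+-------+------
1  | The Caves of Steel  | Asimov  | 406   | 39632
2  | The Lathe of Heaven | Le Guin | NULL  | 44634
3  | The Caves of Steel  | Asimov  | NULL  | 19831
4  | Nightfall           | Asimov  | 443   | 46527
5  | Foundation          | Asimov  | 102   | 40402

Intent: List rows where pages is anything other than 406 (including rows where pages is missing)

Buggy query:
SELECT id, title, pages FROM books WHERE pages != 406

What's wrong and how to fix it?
Bug: 'pages != 406' is unknown when pages is NULL, so NULL rows are silently excluded

Fix: Handle NULL separately with IS NULL alongside the inequality

Corrected query:
SELECT id, title, pages FROM books WHERE pages != 406 OR pages IS NULL

Result:
id | title               | pages
---+---------------------+------
2  | The Lathe of Heaven | NULL 
3  | The Caves of Steel  | NULL 
4  | Nightfall           | 443  
5  | Foundation          | 102  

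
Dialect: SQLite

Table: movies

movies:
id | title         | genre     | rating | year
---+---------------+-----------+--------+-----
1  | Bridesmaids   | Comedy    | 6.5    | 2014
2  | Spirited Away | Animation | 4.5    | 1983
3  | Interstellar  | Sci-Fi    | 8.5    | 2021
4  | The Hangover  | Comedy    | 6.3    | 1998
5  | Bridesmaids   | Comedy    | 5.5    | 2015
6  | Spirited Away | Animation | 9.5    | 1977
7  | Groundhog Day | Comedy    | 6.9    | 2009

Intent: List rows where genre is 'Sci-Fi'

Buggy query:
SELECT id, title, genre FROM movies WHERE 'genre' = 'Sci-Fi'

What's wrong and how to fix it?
Bug: 'genre' in single quotes is a string literal, not the column; the comparison is literal-vs-literal and never true

Fix: Remove the quotes around the column name (or use double quotes for an identifier)

Corrected query:
SELECT id, title, genre FROM movies WHERE genre = 'Sci-Fi'

Result:
id | title        | genre 
---+--------------+-------
3  | Interstellar | Sci-Fi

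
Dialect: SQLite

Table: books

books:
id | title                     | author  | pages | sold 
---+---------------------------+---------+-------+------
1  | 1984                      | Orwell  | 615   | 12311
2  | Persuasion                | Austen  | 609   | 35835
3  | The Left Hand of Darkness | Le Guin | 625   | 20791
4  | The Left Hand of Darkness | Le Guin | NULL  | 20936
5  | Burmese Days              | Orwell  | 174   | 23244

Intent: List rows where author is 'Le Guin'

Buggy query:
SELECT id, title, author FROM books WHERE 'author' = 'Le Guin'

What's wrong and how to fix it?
Bug: 'author' in single quotes is a string literal, not the column; the comparison is literal-vs-literal and never true

Fix: Remove the quotes around the column name (or use double quotes for an identifier)

Corrected query:
SELECT id, title, author FROM books WHERE author = 'Le Guin'

Result:
id | title                     | author 
---+---------------------------+--------
3  | The Left Hand of Darkness | Le Guin
4  | The Left Hand of Darkness | Le Guin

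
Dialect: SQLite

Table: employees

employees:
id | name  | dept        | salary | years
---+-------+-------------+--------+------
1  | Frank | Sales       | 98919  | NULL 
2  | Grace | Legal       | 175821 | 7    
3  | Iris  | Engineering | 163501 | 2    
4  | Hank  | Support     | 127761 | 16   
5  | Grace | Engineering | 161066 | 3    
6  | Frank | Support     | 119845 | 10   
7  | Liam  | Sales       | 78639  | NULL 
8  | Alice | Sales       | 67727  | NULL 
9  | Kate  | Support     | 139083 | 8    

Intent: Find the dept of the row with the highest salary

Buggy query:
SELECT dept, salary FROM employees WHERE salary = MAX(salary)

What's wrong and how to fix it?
Bug: WHERE is evaluated per row; an aggregate over the whole table isn't defined there

Fix: Wrap MAX in a scalar subquery so WHERE compares against a single value

Corrected query:
SELECT dept, salary FROM employees WHERE salary = (SELECT MAX(salary) FROM employees)

Result:
dept  | salary
------+-------
Legal | 175821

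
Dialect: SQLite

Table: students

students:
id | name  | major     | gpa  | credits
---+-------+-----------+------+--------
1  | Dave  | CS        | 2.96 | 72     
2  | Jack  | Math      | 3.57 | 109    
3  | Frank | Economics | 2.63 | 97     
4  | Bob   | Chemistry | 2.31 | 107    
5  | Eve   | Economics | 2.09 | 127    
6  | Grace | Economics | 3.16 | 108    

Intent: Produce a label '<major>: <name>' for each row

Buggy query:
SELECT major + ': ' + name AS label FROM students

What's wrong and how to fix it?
Bug: '+' is numeric addition; on text columns SQLite converts them to 0 instead of concatenating

Fix: Replace + with || to concatenate text

Corrected query:
SELECT major || ': ' || name AS label FROM students

Result:
label           
----------------
CS: Dave        
Math: Jack      
Economics: Frank
Chemistry: Bob  
Economics: Eve  
Economics: Grace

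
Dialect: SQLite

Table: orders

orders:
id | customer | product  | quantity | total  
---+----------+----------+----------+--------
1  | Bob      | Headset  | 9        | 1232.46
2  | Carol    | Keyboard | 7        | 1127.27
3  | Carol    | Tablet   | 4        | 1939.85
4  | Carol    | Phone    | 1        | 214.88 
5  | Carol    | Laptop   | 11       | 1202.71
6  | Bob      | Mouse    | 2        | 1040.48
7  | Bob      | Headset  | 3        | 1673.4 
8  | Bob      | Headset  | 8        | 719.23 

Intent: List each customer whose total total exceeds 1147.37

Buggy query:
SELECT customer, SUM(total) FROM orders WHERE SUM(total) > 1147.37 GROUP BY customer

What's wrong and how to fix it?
Bug: WHERE runs before GROUP BY, so aggregates aren't available there

Fix: Use HAVING (which filters groups after aggregation) instead of WHERE

Corrected query:
SELECT customer, SUM(total) FROM orders GROUP BY customer HAVING SUM(total) > 1147.37

Result:
customer | SUM(total)
---------+-----------
Bob      | 4665.57   
Carol    | 4484.71   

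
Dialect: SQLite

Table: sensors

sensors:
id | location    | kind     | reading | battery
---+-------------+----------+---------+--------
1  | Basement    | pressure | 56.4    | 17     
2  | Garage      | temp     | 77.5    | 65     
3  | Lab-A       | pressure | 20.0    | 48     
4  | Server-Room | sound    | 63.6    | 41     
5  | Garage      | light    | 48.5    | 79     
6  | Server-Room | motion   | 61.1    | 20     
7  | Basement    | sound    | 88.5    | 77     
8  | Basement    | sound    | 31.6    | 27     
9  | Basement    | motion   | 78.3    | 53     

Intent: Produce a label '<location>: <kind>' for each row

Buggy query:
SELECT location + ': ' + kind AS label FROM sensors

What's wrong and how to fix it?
Bug: '+' is numeric addition; on text columns SQLite converts them to 0 instead of concatenating

Fix: Replace + with || to concatenate text

Corrected query:
SELECT location || ': ' || kind AS label FROM sensors

Result:
label              
-------------------
Basement: pressure 
Garage: temp       
Lab-A: pressure    
Server-Room: sound 
Garage: light      
Server-Room: motion
Basement: sound    
Basement: sound    
Basement: motion   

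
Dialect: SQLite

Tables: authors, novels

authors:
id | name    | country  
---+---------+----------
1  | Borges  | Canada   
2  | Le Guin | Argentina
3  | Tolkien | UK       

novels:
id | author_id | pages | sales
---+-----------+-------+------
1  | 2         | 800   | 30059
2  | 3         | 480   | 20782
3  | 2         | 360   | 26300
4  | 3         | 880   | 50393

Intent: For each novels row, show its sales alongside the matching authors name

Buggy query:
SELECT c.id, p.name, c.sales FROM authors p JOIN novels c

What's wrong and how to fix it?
Bug: JOIN with no ON clause produces a cartesian product; every novels row pairs with every authors row

Fix: Specify the join condition linking the foreign key to the parent id

Corrected query:
SELECT c.id, p.name, c.sales FROM authors p JOIN novels c ON c.author_id = p.id

Result:
id | name    | sales
---+---------+------
1  | Le Guin | 30059
2  | Tolkien | 20782
3  | Le Guin | 26300
4  | Tolkien | 50393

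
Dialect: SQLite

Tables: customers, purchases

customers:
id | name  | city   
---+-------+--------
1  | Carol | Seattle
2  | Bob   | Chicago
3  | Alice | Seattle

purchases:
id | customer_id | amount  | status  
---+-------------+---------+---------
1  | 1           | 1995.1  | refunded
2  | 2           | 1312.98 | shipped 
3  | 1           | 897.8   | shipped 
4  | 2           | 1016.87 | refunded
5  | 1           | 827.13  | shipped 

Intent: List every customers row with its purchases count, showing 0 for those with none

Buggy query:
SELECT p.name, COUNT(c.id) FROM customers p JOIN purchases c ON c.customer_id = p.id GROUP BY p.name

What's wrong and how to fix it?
Bug: INNER JOIN drops customers rows that have no matching purchases rows

Fix: Use LEFT JOIN so parents without children still appear (COUNT(c.id) gives 0)

Corrected query:
SELECT p.name, COUNT(c.id) FROM customers p LEFT JOIN purchases c ON c.customer_id = p.id GROUP BY p.name

Result:
name  | COUNT(c.id)
------+------------
Alice | 0          
Bob   | 2          
Carol | 3          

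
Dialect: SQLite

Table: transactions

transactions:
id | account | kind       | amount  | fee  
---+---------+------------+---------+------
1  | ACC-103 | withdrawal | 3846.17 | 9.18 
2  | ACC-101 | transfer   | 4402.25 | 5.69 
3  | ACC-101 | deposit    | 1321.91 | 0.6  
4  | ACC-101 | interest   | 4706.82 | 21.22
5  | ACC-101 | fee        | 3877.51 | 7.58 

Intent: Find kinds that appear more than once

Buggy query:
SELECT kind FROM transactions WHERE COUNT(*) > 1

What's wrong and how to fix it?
Bug: WHERE can't reference COUNT(*); aggregates are computed after WHERE

Fix: Group first, then use HAVING for the count condition

Corrected query:
SELECT kind FROM transactions GROUP BY kind HAVING COUNT(*) > 1

Result:
(no rows)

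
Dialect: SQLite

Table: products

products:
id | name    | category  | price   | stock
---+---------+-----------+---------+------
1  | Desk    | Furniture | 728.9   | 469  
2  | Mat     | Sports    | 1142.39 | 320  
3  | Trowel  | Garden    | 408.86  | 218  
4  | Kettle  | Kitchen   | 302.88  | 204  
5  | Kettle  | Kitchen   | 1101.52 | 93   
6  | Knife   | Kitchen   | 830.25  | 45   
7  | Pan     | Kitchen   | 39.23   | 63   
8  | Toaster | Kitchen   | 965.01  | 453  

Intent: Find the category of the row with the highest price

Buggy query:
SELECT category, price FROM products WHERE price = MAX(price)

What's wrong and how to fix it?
Bug: WHERE is evaluated per row; an aggregate over the whole table isn't defined there

Fix: Use a subquery: WHERE price = (SELECT MAX(price) FROM products)

Corrected query:
SELECT category, price FROM products WHERE price = (SELECT MAX(price) FROM products)

Result:
category | price  
---------+--------
Sports   | 1142.39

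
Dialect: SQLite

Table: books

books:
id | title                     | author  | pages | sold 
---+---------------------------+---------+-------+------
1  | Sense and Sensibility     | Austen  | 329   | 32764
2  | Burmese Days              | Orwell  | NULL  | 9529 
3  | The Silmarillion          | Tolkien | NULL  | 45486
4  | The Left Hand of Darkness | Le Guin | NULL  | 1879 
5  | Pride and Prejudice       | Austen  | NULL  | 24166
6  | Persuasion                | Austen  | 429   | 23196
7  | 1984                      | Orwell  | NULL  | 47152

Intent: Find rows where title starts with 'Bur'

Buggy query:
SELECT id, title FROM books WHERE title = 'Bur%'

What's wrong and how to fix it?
Bug: '=' compares the literal string including the % character; pattern matching needs LIKE

Fix: Use LIKE for wildcard pattern matching

Corrected query:
SELECT id, title FROM books WHERE title LIKE 'Bur%'

Result:
id | title       
---+-------------
2  | Burmese Days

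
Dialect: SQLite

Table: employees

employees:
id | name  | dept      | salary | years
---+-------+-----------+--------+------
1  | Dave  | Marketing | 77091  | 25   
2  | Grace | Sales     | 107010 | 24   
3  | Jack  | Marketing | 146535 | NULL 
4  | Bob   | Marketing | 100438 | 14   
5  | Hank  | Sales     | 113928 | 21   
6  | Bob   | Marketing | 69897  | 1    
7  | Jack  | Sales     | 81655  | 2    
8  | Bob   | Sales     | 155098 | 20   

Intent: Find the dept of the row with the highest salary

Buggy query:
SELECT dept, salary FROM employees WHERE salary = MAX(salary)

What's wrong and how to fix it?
Bug: MAX(salary) is an aggregate and cannot be used directly in WHERE

Fix: Use a subquery: WHERE salary = (SELECT MAX(salary) FROM employees)

Corrected query:
SELECT dept, salary FROM employees WHERE salary = (SELECT MAX(salary) FROM employees)

Result:
dept  | salary
------+-------
Sales | 155098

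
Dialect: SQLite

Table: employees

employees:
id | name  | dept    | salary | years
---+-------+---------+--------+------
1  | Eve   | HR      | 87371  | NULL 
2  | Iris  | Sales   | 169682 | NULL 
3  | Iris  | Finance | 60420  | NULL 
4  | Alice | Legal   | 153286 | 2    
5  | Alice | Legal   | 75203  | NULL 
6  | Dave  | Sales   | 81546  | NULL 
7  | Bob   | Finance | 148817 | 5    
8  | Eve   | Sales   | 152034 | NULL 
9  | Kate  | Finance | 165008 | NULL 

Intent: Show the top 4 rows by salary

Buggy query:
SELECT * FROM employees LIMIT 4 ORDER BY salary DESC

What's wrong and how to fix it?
Bug: LIMIT must come after ORDER BY

Fix: Sort with ORDER BY, then apply LIMIT

Corrected query:
SELECT * FROM employees ORDER BY salary DESC LIMIT 4

Result:
id | name  | dept    | salary | years
---+-------+---------+--------+------
2  | Iris  | Sales   | 169682 | NULL 
9  | Kate  | Finance | 165008 | NULL 
4  | Alice | Legal   | 153286 | 2    
8  | Eve   | Sales   | 152034 | NULL 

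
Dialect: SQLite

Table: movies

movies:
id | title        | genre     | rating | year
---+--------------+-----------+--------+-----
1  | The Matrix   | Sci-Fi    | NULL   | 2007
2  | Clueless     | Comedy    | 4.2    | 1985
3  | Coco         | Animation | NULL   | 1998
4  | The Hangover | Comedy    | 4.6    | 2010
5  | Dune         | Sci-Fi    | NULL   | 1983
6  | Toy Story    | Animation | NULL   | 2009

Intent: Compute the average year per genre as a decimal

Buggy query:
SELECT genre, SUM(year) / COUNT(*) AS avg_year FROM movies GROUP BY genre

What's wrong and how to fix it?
Bug: Both operands are integers, so '/' performs integer division and truncates

Fix: Multiply by 1.0 (or CAST to REAL) to force floating-point division

Corrected query:
SELECT genre, SUM(year) * 1.0 / COUNT(*) AS avg_year FROM movies GROUP BY genre

Result:
genre     | avg_year
----------+---------
Animation | 2003.5  
Comedy    | 1997.5  
Sci-Fi    | 1995    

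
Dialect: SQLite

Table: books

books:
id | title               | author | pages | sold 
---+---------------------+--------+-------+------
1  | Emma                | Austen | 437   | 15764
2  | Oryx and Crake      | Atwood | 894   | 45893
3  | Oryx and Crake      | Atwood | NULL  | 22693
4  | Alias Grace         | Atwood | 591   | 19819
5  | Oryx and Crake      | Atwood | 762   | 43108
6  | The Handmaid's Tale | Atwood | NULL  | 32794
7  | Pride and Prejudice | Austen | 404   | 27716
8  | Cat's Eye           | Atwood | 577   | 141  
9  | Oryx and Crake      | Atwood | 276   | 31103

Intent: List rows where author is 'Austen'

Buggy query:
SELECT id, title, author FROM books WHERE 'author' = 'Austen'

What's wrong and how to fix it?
Bug: 'author' in single quotes is a string literal, not the column; the comparison is literal-vs-literal and never true

Fix: Reference the column as author without single quotes

Corrected query:
SELECT id, title, author FROM books WHERE author = 'Austen'

Result:
id | title               | author
---+---------------------+-------
1  | Emma                | Austen
7  | Pride and Prejudice | Austen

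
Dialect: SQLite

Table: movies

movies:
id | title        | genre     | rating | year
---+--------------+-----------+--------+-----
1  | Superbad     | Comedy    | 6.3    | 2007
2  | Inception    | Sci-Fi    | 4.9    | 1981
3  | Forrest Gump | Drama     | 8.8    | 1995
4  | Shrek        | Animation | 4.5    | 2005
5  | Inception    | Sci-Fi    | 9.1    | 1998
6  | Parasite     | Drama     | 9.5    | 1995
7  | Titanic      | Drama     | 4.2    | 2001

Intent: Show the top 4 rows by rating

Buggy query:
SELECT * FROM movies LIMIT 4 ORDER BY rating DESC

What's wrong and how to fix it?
Bug: ORDER BY cannot follow LIMIT; LIMIT is the final clause

Fix: Swap the clauses: ORDER BY first, then LIMIT

Corrected query:
SELECT * FROM movies ORDER BY rating DESC LIMIT 4

Result:
id | title        | genre  | rating | year
---+--------------+--------+--------+-----
6  | Parasite     | Drama  | 9.5    | 1995
5  | Inception    | Sci-Fi | 9.1    | 1998
3  | Forrest Gump | Drama  | 8.8    | 1995
1  | Superbad     | Comedy | 6.3    | 2007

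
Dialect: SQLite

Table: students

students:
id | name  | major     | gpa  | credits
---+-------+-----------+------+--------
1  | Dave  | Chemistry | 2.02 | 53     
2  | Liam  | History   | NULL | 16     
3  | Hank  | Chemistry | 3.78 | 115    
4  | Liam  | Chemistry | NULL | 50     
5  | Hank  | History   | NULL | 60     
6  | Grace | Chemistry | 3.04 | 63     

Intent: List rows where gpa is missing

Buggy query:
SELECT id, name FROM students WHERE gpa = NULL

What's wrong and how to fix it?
Bug: '= NULL' is always unknown in SQL three-valued logic, so no rows match

Fix: Replace '= NULL' with 'IS NULL'

Corrected query:
SELECT id, name FROM students WHERE gpa IS NULL

Result:
id | name
---+-----
2  | Liam
4  | Liam
5  | Hank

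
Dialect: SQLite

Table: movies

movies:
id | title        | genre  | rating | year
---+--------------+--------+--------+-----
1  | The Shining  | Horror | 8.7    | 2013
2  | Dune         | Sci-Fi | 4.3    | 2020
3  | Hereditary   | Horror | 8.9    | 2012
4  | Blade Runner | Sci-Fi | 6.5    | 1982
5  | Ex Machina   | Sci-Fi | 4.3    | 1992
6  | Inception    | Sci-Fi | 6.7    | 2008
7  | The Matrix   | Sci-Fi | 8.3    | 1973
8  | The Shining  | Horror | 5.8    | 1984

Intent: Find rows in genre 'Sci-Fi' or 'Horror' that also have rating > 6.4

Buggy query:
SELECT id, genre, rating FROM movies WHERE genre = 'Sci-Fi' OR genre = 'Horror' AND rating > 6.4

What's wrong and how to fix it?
Bug: Without parentheses, AND is evaluated before OR, so the rating filter only applies to the 'Horror' branch

Fix: Group the OR with parentheses (or use IN), then AND the threshold

Corrected query:
SELECT id, genre, rating FROM movies WHERE (genre = 'Sci-Fi' OR genre = 'Horror') AND rating > 6.4

Result:
id | genre  | rating
---+--------+-------
1  | Horror | 8.7   
3  | Horror | 8.9   
4  | Sci-Fi | 6.5   
6  | Sci-Fi | 6.7   
7  | Sci-Fi | 8.3   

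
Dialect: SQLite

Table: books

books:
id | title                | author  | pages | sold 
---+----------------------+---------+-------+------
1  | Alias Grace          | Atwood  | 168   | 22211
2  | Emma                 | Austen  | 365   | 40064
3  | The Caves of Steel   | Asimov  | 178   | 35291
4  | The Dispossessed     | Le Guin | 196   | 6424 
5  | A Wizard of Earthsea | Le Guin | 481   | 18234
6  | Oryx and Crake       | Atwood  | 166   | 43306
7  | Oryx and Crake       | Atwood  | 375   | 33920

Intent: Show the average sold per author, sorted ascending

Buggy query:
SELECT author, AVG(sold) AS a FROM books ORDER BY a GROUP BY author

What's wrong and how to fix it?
Bug: ORDER BY appears before GROUP BY; SQL clause order requires GROUP BY first

Fix: Reorder: SELECT … FROM … GROUP BY … ORDER BY …

Corrected query:
SELECT author, AVG(sold) AS a FROM books GROUP BY author ORDER BY a

Result:
author  | a           
--------+-------------
Le Guin | 12329       
Atwood  | 33145.666667
Asimov  | 35291       
Austen  | 40064       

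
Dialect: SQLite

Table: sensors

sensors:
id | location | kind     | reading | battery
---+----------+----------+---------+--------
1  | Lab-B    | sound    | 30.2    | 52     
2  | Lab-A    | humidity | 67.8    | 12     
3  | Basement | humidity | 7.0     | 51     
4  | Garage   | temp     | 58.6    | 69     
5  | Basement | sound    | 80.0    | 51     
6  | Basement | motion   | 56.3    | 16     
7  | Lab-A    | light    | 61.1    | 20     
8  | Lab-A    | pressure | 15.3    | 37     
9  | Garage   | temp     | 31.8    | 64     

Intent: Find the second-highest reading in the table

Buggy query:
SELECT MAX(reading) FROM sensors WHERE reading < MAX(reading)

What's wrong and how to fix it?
Bug: MAX(reading) on the right of the comparison is an aggregate-in-WHERE error

Fix: Put the inner MAX in a scalar subquery

Corrected query:
SELECT MAX(reading) FROM sensors WHERE reading < (SELECT MAX(reading) FROM sensors)

Result:
MAX(reading)
------------
67.8        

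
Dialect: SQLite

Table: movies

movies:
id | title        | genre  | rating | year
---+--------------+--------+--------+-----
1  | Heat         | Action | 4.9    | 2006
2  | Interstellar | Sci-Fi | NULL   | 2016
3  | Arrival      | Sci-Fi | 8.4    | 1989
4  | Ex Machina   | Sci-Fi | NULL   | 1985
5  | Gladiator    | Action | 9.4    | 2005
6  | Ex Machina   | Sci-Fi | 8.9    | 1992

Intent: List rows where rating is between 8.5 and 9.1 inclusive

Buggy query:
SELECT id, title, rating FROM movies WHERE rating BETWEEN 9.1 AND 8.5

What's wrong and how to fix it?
Bug: The bounds are reversed; BETWEEN a AND b requires a <= b to match anything

Fix: Swap the bounds so the smaller value comes first

Corrected query:
SELECT id, title, rating FROM movies WHERE rating BETWEEN 8.5 AND 9.1

Result:
id | title      | rating
---+------------+-------
6  | Ex Machina | 8.9   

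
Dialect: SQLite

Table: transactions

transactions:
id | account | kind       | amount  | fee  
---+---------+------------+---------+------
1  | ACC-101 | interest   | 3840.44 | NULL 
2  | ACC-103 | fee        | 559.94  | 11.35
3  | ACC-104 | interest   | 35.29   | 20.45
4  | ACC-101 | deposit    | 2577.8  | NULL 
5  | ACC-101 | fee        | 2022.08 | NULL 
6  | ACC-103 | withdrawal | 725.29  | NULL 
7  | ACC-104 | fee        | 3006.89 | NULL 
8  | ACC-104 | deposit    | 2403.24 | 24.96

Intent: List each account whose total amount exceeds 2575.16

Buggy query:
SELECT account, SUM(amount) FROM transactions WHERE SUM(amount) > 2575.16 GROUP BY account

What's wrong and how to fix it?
Bug: WHERE runs before GROUP BY, so aggregates aren't available there

Fix: Use HAVING (which filters groups after aggregation) instead of WHERE

Corrected query:
SELECT account, SUM(amount) FROM transactions GROUP BY account HAVING SUM(amount) > 2575.16

Result:
account | SUM(amount)
--------+------------
ACC-101 | 8440.32    
ACC-104 | 5445.42    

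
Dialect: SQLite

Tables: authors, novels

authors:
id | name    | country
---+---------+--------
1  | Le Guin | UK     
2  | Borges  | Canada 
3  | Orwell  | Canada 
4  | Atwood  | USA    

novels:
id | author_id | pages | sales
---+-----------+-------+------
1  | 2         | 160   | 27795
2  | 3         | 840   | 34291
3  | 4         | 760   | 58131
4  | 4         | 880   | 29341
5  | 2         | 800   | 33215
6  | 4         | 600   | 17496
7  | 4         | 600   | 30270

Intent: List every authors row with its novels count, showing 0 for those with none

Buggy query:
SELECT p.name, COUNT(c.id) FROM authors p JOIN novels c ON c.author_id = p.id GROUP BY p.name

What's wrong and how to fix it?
Bug: INNER JOIN drops authors rows that have no matching novels rows

Fix: Use LEFT JOIN so parents without children still appear (COUNT(c.id) gives 0)

Corrected query:
SELECT p.name, COUNT(c.id) FROM authors p LEFT JOIN novels c ON c.author_id = p.id GROUP BY p.name

Result:
name    | COUNT(c.id)
--------+------------
Atwood  | 4          
Borges  | 2          
Le Guin | 0          
Orwell  | 1          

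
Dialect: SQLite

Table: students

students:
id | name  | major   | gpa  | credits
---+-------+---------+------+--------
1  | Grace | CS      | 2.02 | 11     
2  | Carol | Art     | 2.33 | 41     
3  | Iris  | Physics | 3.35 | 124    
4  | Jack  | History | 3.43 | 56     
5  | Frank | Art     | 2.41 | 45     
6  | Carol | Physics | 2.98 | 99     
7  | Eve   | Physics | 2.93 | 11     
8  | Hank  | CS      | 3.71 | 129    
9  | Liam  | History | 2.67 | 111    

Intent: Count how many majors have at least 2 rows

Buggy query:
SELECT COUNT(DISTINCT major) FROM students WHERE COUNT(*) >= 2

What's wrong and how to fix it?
Bug: COUNT(*) cannot appear in WHERE; the per-group count doesn't exist yet

Fix: Group first with HAVING COUNT(*) >= 2, then COUNT the resulting groups

Corrected query:
SELECT COUNT(*) FROM (SELECT major FROM students GROUP BY major HAVING COUNT(*) >= 2)

Result:
COUNT(*)
--------
4       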